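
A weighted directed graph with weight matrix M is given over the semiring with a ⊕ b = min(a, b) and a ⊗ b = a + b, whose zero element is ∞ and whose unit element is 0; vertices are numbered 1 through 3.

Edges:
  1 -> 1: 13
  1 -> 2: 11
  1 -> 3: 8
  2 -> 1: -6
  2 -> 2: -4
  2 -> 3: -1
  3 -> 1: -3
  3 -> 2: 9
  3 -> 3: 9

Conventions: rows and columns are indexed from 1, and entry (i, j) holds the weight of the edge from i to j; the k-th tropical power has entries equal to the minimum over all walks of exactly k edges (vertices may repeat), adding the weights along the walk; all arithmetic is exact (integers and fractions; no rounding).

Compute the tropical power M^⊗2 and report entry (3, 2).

M^⊗2:
  [5, 7, 10]
  [-10, -8, -5]
  [3, 5, 5]
Key observation: the optimum is the walk 3->2->2, with weight 9 + (-4) = 5.
Optimal value attained by: walk 3->2->2.
Answer: (M^⊗2)[3][2] = 5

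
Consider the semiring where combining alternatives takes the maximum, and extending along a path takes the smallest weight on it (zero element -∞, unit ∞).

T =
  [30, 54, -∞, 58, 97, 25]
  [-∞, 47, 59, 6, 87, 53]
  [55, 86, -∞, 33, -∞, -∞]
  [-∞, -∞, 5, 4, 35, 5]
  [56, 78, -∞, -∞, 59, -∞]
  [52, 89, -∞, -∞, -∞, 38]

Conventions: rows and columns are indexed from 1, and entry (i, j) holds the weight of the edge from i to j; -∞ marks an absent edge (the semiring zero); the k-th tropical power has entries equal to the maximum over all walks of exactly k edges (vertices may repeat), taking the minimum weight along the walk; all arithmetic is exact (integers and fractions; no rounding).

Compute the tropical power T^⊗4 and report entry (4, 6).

T^⊗2:
  [56, 78, 54, 30, 59, 53]
  [56, 78, 47, 33, 59, 47]
  [30, 54, 59, 55, 86, 53]
  [35, 35, 4, 5, 35, 5]
  [56, 59, 59, 56, 78, 53]
  [38, 52, 59, 52, 87, 53]
T^⊗3:
  [56, 59, 59, 56, 78, 53]
  [56, 59, 59, 56, 78, 53]
  [56, 78, 54, 33, 59, 53]
  [35, 35, 35, 35, 35, 35]
  [56, 78, 59, 56, 59, 53]
  [56, 78, 52, 38, 59, 52]
T^⊗4:
  [56, 78, 59, 56, 59, 53]
  [56, 78, 59, 56, 59, 53]
  [56, 59, 59, 56, 78, 53]
  [35, 35, 35, 35, 35, 35]
  [56, 59, 59, 56, 78, 53]
  [56, 59, 59, 56, 78, 53]
Key observation: the optimum is the walk 4->5->1->2->6, with weight 35 min 56 min 54 min 53 = 35.
Optimal value attained by: walk 4->5->1->2->6.
Answer: (T^⊗4)[4][6] = 35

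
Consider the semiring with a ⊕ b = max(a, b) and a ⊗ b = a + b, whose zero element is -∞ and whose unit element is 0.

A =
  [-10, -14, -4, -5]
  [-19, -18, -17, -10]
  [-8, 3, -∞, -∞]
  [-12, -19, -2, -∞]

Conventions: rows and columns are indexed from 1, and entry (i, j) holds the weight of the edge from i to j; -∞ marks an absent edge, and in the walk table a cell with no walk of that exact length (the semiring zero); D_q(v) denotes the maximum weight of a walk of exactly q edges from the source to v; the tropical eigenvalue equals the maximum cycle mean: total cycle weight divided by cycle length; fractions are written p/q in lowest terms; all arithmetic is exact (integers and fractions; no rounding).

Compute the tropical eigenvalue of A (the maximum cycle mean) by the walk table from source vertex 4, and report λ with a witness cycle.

q=0: [-∞, -∞, -∞, 0]
q=1: [-12, -19, -2, -∞]
q=2: [-10, 1, -16, -17]
q=3: [-18, -13, -14, -9]
q=4: [-21, -11, -11, -23]
Optimal cycle mean attained by: cycle 2->4->3->2, total (-10) + (-2) + 3, length 3.
Answer: λ = -3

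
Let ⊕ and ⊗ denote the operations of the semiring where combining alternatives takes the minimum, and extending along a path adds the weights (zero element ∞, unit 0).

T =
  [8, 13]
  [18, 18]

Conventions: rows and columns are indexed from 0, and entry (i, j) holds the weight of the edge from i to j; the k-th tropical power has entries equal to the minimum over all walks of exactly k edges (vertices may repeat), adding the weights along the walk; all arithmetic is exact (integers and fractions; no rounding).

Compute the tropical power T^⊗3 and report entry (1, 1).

T^⊗2:
  [16, 21]
  [26, 31]
T^⊗3:
  [24, 29]
  [34, 39]
Key observation: the optimum is the walk 1->0->0->1, with weight 18 + 8 + 13 = 39.
Optimal value attained by: walk 1->0->0->1.
Answer: (T^⊗3)[1][1] = 39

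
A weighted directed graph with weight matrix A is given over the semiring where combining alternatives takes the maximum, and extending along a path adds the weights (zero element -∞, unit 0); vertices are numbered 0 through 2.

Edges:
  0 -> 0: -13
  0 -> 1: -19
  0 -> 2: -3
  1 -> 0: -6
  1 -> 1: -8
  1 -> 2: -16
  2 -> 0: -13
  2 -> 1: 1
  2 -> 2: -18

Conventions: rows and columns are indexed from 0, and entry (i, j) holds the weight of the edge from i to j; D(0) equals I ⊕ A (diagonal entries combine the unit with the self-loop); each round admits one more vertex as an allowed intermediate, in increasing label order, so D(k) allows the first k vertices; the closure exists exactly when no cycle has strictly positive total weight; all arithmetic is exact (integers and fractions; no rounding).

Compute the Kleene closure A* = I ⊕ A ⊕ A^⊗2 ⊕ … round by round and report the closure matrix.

D(0):
  [0, -19, -3]
  [-6, 0, -16]
  [-13, 1, 0]
D(1):
  [0, -19, -3]
  [-6, 0, -9]
  [-13, 1, 0]
D(2):
  [0, -19, -3]
  [-6, 0, -9]
  [-5, 1, 0]
D(3):
  [0, -2, -3]
  [-6, 0, -9]
  [-5, 1, 0]
Answer: A* = [[0, -2, -3], [-6, 0, -9], [-5, 1, 0]]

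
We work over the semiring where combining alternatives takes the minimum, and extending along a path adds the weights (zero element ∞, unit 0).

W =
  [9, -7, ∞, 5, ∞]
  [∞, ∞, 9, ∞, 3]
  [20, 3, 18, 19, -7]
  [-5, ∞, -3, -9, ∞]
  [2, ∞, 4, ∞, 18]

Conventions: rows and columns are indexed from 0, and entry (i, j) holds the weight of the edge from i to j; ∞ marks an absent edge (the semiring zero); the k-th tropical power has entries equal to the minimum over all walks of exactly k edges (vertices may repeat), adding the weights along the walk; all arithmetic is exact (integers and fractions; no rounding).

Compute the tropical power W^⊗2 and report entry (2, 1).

W^⊗2:
  [0, 2, 2, -4, -4]
  [5, 12, 7, 28, 2]
  [-5, 13, -3, 10, 6]
  [-14, -12, -12, -18, -10]
  [11, -5, 22, 7, -3]
Key observation: the optimum is the walk 2->0->1, with weight 20 + (-7) = 13.
Optimal value attained by: walk 2->0->1.
Answer: (W^⊗2)[2][1] = 13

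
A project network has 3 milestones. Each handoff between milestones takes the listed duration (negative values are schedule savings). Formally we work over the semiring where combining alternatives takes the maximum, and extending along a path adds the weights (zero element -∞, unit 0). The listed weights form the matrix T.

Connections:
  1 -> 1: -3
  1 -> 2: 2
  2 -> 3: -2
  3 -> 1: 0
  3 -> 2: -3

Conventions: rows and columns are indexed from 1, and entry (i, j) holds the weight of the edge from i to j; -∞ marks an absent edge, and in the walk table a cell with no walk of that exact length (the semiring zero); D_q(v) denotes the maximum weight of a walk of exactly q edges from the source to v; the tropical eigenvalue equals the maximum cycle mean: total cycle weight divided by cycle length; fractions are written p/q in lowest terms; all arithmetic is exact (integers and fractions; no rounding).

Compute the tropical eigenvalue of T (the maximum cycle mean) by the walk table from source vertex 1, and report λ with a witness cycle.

q=0: [0, -∞, -∞]
q=1: [-3, 2, -∞]
q=2: [-6, -1, 0]
q=3: [0, -3, -3]
Optimal cycle mean attained by: cycle 1->2->3->1, total 2 + (-2) + 0, length 3.
Answer: λ = 0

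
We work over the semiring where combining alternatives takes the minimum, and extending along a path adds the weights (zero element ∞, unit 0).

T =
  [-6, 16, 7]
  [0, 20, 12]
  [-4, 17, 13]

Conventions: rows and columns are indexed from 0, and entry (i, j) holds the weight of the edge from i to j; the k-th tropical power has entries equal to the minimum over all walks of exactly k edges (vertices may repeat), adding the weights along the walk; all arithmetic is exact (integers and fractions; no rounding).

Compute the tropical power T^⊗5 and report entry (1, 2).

T^⊗2:
  [-12, 10, 1]
  [-6, 16, 7]
  [-10, 12, 3]
T^⊗3:
  [-18, 4, -5]
  [-12, 10, 1]
  [-16, 6, -3]
T^⊗4:
  [-24, -2, -11]
  [-18, 4, -5]
  [-22, 0, -9]
T^⊗5:
  [-30, -8, -17]
  [-24, -2, -11]
  [-28, -6, -15]
Key observation: the optimum is the walk 1->0->0->0->0->2, with weight 0 + (-6) + (-6) + (-6) + 7 = -11.
Optimal value attained by: walk 1->0->0->0->0->2.
Answer: (T^⊗5)[1][2] = -11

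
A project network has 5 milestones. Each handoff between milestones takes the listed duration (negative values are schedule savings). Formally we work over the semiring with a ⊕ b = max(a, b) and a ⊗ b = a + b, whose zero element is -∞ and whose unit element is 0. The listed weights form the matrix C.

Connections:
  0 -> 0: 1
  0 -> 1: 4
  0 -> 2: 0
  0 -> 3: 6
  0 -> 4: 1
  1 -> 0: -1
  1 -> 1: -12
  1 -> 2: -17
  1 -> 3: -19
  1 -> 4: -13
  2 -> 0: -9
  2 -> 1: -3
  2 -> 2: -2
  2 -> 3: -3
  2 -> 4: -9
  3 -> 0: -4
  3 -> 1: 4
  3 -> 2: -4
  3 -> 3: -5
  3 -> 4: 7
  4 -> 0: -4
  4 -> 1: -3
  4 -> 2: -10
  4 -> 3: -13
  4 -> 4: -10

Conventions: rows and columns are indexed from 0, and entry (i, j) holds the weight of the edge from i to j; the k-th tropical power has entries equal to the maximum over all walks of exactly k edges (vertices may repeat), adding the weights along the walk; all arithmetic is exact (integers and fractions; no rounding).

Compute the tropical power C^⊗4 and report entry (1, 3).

C^⊗2:
  [3, 10, 2, 7, 13]
  [0, 3, -1, 5, 0]
  [-4, 1, -4, -3, 4]
  [3, 4, -3, 2, 2]
  [-3, 0, -4, 2, -3]
C^⊗3:
  [9, 11, 3, 9, 14]
  [2, 9, 1, 6, 12]
  [0, 1, -4, 2, 4]
  [4, 7, 3, 9, 9]
  [-1, 6, -2, 3, 9]
C^⊗4:
  [10, 13, 9, 15, 16]
  [8, 10, 2, 8, 13]
  [1, 6, 0, 6, 9]
  [6, 13, 5, 10, 16]
  [5, 7, -1, 5, 10]
Key observation: the optimum is the walk 1->0->1->0->3, with weight (-1) + 4 + (-1) + 6 = 8.
Optimal value attained by: walk 1->0->1->0->3.
Answer: (C^⊗4)[1][3] = 8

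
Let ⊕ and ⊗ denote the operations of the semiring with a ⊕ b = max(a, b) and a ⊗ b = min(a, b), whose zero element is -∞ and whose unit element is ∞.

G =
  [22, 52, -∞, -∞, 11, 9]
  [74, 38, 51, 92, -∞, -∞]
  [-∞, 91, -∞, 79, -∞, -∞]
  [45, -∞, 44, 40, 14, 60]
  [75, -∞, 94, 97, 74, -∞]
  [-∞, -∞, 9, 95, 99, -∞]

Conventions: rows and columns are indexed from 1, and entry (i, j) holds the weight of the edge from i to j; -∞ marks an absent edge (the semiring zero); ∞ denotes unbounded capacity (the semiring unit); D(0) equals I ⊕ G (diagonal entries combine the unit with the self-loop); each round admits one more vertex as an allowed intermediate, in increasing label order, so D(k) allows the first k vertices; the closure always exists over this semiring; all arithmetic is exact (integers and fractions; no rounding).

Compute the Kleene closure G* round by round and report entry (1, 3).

D(0):
  [∞, 52, -∞, -∞, 11, 9]
  [74, ∞, 51, 92, -∞, -∞]
  [-∞, 91, ∞, 79, -∞, -∞]
  [45, -∞, 44, ∞, 14, 60]
  [75, -∞, 94, 97, ∞, -∞]
  [-∞, -∞, 9, 95, 99, ∞]
D(1):
  [∞, 52, -∞, -∞, 11, 9]
  [74, ∞, 51, 92, 11, 9]
  [-∞, 91, ∞, 79, -∞, -∞]
  [45, 45, 44, ∞, 14, 60]
  [75, 52, 94, 97, ∞, 9]
  [-∞, -∞, 9, 95, 99, ∞]
D(2):
  [∞, 52, 51, 52, 11, 9]
  [74, ∞, 51, 92, 11, 9]
  [74, 91, ∞, 91, 11, 9]
  [45, 45, 45, ∞, 14, 60]
  [75, 52, 94, 97, ∞, 9]
  [-∞, -∞, 9, 95, 99, ∞]
D(3):
  [∞, 52, 51, 52, 11, 9]
  [74, ∞, 51, 92, 11, 9]
  [74, 91, ∞, 91, 11, 9]
  [45, 45, 45, ∞, 14, 60]
  [75, 91, 94, 97, ∞, 9]
  [9, 9, 9, 95, 99, ∞]
D(4):
  [∞, 52, 51, 52, 14, 52]
  [74, ∞, 51, 92, 14, 60]
  [74, 91, ∞, 91, 14, 60]
  [45, 45, 45, ∞, 14, 60]
  [75, 91, 94, 97, ∞, 60]
  [45, 45, 45, 95, 99, ∞]
D(5):
  [∞, 52, 51, 52, 14, 52]
  [74, ∞, 51, 92, 14, 60]
  [74, 91, ∞, 91, 14, 60]
  [45, 45, 45, ∞, 14, 60]
  [75, 91, 94, 97, ∞, 60]
  [75, 91, 94, 97, 99, ∞]
D(6):
  [∞, 52, 52, 52, 52, 52]
  [74, ∞, 60, 92, 60, 60]
  [74, 91, ∞, 91, 60, 60]
  [60, 60, 60, ∞, 60, 60]
  [75, 91, 94, 97, ∞, 60]
  [75, 91, 94, 97, 99, ∞]
Answer: G*[1][3] = 52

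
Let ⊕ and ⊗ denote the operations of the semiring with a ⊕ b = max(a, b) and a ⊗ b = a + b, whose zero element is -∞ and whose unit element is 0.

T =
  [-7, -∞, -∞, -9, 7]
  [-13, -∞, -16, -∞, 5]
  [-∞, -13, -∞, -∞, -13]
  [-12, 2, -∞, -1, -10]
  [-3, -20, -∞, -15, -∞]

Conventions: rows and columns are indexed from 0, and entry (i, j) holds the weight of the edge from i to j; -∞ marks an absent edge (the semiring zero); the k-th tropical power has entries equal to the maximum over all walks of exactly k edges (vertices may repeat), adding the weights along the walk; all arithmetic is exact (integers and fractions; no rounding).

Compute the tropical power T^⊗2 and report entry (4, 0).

T^⊗2:
  [4, -7, -∞, -8, 0]
  [2, -15, -∞, -10, -6]
  [-16, -33, -29, -28, -8]
  [-11, 1, -14, -2, 7]
  [-10, -13, -36, -12, 4]
Key observation: the optimum is the walk 4->0->0, with weight (-3) + (-7) = -10.
Optimal value attained by: walk 4->0->0.
Answer: (T^⊗2)[4][0] = -10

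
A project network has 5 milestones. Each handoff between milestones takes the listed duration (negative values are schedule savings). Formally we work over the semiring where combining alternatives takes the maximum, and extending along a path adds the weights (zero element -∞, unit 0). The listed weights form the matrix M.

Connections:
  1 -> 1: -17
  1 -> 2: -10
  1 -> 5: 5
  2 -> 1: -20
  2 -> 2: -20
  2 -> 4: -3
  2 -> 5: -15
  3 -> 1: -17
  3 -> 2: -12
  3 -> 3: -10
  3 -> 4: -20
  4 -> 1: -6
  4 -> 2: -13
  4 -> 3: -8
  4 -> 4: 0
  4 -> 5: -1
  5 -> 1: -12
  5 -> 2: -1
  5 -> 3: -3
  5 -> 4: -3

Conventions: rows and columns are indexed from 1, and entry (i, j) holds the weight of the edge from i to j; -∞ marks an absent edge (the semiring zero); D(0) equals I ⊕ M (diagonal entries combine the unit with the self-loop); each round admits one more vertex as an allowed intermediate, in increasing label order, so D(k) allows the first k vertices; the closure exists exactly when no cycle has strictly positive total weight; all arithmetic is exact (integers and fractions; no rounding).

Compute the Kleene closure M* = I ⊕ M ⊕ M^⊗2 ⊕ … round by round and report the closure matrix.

D(0):
  [0, -10, -∞, -∞, 5]
  [-20, 0, -∞, -3, -15]
  [-17, -12, 0, -20, -∞]
  [-6, -13, -8, 0, -1]
  [-12, -1, -3, -3, 0]
D(1):
  [0, -10, -∞, -∞, 5]
  [-20, 0, -∞, -3, -15]
  [-17, -12, 0, -20, -12]
  [-6, -13, -8, 0, -1]
  [-12, -1, -3, -3, 0]
D(2):
  [0, -10, -∞, -13, 5]
  [-20, 0, -∞, -3, -15]
  [-17, -12, 0, -15, -12]
  [-6, -13, -8, 0, -1]
  [-12, -1, -3, -3, 0]
D(3):
  [0, -10, -∞, -13, 5]
  [-20, 0, -∞, -3, -15]
  [-17, -12, 0, -15, -12]
  [-6, -13, -8, 0, -1]
  [-12, -1, -3, -3, 0]
D(4):
  [0, -10, -21, -13, 5]
  [-9, 0, -11, -3, -4]
  [-17, -12, 0, -15, -12]
  [-6, -13, -8, 0, -1]
  [-9, -1, -3, -3, 0]
D(5):
  [0, 4, 2, 2, 5]
  [-9, 0, -7, -3, -4]
  [-17, -12, 0, -15, -12]
  [-6, -2, -4, 0, -1]
  [-9, -1, -3, -3, 0]
Answer: M* = [[0, 4, 2, 2, 5], [-9, 0, -7, -3, -4], [-17, -12, 0, -15, -12], [-6, -2, -4, 0, -1], [-9, -1, -3, -3, 0]]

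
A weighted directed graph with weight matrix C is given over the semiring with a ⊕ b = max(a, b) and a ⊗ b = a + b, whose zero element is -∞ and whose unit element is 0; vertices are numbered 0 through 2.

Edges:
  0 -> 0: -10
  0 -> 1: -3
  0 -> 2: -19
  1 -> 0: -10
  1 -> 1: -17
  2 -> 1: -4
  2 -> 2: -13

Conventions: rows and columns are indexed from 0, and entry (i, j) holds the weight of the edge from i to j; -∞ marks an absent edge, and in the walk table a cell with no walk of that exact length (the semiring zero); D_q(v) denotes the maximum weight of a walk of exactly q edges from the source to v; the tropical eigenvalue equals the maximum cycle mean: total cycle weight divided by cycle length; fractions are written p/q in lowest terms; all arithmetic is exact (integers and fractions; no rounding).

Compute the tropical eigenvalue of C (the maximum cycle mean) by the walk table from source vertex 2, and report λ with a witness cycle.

q=0: [-∞, -∞, 0]
q=1: [-∞, -4, -13]
q=2: [-14, -17, -26]
q=3: [-24, -17, -33]
Optimal cycle mean attained by: cycle 0->1->0, total (-3) + (-10), length 2.
Answer: λ = -13/2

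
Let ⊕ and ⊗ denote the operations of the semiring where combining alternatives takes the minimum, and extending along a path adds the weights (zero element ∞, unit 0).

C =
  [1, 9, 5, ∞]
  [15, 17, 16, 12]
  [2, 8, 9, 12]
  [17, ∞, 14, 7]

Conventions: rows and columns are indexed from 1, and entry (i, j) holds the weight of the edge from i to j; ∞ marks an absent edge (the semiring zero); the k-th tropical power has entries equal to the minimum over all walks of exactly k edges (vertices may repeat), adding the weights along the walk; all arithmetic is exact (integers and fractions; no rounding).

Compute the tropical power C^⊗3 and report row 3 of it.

C^⊗2:
  [2, 10, 6, 17]
  [16, 24, 20, 19]
  [3, 11, 7, 19]
  [16, 22, 21, 14]
C^⊗3:
  [3, 11, 7, 18]
  [17, 25, 21, 26]
  [4, 12, 8, 19]
  [17, 25, 21, 21]
Answer: row 3 of C^⊗3 = [4, 12, 8, 19]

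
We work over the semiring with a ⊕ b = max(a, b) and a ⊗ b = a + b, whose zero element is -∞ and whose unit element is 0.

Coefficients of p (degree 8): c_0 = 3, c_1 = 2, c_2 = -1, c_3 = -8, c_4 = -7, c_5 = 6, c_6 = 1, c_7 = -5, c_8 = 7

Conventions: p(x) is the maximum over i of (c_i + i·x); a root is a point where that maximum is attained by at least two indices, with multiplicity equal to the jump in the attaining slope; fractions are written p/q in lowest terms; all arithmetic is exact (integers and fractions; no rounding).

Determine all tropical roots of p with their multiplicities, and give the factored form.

hull edge (i=0, c=3) to (i=5, c=6): slope 3/5, span 5
hull edge (i=5, c=6) to (i=8, c=7): slope 1/3, span 3
Factored form: p(x) = 7 ⊗ (x ⊕ (-3/5)) ⊗ (x ⊕ (-3/5)) ⊗ (x ⊕ (-3/5)) ⊗ (x ⊕ (-3/5)) ⊗ (x ⊕ (-3/5)) ⊗ (x ⊕ (-1/3)) ⊗ (x ⊕ (-1/3)) ⊗ (x ⊕ (-1/3))
Answer: roots = -3/5 (mult 5), -1/3 (mult 3)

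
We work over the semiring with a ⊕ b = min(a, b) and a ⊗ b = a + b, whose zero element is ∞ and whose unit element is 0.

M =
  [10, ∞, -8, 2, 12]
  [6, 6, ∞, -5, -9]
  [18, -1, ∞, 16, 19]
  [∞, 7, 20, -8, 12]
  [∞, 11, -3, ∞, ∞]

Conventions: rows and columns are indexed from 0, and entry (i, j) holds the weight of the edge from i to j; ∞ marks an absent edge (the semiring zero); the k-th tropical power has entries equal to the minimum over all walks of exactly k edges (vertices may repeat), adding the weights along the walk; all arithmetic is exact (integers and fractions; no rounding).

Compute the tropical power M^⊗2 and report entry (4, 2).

M^⊗2:
  [10, -9, 2, -6, 11]
  [12, 2, -12, -13, -3]
  [5, 5, 10, -6, -10]
  [13, -1, 9, -16, -2]
  [15, -4, ∞, 6, 2]
Key observation: no walk of exactly 2 edges connects these vertices, so the entry is the semiring zero.
Answer: (M^⊗2)[4][2] = ∞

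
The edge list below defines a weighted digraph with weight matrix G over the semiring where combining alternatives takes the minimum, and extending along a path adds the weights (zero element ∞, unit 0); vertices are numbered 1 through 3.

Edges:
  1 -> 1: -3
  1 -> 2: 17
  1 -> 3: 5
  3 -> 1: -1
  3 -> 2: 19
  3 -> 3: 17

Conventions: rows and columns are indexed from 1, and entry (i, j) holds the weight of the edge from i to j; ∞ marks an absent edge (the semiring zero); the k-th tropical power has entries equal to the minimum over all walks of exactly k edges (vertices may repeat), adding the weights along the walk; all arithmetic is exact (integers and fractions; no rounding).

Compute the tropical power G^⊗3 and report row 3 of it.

G^⊗2:
  [-6, 14, 2]
  [∞, ∞, ∞]
  [-4, 16, 4]
G^⊗3:
  [-9, 11, -1]
  [∞, ∞, ∞]
  [-7, 13, 1]
Answer: row 3 of G^⊗3 = [-7, 13, 1]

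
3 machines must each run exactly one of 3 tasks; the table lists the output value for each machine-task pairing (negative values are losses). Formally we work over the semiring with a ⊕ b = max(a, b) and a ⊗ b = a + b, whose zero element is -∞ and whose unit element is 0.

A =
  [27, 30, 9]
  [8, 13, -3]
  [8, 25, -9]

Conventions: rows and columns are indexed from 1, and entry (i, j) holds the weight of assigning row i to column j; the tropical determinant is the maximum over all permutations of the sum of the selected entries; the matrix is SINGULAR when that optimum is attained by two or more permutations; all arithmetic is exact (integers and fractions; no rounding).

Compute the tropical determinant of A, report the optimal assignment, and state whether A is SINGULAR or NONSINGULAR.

σ = (1, 2, 3): 27 + 13 + (-9) = 31
σ = (1, 3, 2): 27 + (-3) + 25 = 49
σ = (2, 1, 3): 30 + 8 + (-9) = 29
σ = (2, 3, 1): 30 + (-3) + 8 = 35
σ = (3, 1, 2): 9 + 8 + 25 = 42
σ = (3, 2, 1): 9 + 13 + 8 = 30
Optimal value attained by: σ = (1, 3, 2).
Answer: det⊕(A) = 49; verdict: NONSINGULAR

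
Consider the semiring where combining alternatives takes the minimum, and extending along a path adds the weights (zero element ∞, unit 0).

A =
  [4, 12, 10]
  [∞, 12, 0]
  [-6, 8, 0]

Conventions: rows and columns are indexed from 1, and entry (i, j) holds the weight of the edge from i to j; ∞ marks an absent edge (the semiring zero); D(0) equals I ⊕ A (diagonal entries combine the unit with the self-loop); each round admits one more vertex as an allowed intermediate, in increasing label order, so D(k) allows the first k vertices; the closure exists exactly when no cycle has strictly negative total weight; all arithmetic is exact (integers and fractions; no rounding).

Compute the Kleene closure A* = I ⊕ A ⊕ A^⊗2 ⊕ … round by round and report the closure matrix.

D(0):
  [0, 12, 10]
  [∞, 0, 0]
  [-6, 8, 0]
D(1):
  [0, 12, 10]
  [∞, 0, 0]
  [-6, 6, 0]
D(2):
  [0, 12, 10]
  [∞, 0, 0]
  [-6, 6, 0]
D(3):
  [0, 12, 10]
  [-6, 0, 0]
  [-6, 6, 0]
Answer: A* = [[0, 12, 10], [-6, 0, 0], [-6, 6, 0]]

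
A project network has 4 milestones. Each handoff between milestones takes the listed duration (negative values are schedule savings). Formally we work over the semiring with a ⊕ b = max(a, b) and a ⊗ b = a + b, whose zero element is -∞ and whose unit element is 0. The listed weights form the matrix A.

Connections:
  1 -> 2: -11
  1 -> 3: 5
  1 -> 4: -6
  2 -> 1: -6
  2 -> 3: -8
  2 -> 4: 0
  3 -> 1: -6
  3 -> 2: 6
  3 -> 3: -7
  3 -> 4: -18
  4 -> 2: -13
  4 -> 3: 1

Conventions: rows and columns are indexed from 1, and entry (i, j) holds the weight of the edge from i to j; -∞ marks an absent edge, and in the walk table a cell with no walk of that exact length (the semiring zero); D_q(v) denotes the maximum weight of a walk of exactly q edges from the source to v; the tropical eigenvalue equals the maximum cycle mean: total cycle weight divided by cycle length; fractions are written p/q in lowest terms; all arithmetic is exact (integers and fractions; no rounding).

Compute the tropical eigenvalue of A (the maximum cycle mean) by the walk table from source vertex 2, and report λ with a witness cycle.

q=0: [-∞, 0, -∞, -∞]
q=1: [-6, -∞, -8, 0]
q=2: [-14, -2, 1, -12]
q=3: [-5, 7, -6, -2]
q=4: [1, 0, 0, 7]
Optimal cycle mean attained by: cycle 2->4->3->2, total 0 + 1 + 6, length 3.
Answer: λ = 7/3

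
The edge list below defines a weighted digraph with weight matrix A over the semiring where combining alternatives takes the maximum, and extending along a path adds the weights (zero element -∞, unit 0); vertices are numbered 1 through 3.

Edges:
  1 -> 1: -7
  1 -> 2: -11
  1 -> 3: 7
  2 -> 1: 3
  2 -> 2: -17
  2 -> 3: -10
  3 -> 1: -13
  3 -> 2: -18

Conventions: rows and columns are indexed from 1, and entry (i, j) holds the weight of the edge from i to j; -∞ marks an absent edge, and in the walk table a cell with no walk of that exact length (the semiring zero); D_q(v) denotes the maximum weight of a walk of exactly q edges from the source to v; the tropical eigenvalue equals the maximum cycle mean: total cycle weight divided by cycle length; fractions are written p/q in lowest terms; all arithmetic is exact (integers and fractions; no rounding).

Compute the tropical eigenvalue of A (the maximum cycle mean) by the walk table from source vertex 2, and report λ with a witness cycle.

q=0: [-∞, 0, -∞]
q=1: [3, -17, -10]
q=2: [-4, -8, 10]
q=3: [-3, -8, 3]
Optimal cycle mean attained by: cycle 1->3->2->1, total 7 + (-18) + 3, length 3.
Answer: λ = -8/3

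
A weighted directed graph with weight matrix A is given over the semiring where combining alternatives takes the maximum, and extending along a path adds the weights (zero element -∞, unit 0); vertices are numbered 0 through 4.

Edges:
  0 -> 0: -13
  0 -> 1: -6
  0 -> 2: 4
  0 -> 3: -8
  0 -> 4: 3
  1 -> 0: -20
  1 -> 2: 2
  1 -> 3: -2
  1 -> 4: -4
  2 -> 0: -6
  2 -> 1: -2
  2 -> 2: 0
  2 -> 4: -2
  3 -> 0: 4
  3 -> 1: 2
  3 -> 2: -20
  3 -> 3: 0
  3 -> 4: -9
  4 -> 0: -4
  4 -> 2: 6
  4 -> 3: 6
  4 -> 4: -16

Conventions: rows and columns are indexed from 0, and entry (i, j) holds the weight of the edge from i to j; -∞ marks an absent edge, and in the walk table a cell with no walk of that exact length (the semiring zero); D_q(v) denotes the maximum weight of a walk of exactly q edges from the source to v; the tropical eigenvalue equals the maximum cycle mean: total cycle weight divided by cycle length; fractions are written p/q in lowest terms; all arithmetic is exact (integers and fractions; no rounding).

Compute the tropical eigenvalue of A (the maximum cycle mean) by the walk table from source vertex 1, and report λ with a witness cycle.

q=0: [-∞, 0, -∞, -∞, -∞]
q=1: [-20, -∞, 2, -2, -4]
q=2: [2, 0, 2, 2, 0]
q=3: [6, 4, 6, 6, 5]
q=4: [10, 8, 11, 11, 9]
q=5: [15, 13, 15, 15, 13]
Optimal cycle mean attained by: cycle 0->4->3->0, total 3 + 6 + 4, length 3.
Answer: λ = 13/3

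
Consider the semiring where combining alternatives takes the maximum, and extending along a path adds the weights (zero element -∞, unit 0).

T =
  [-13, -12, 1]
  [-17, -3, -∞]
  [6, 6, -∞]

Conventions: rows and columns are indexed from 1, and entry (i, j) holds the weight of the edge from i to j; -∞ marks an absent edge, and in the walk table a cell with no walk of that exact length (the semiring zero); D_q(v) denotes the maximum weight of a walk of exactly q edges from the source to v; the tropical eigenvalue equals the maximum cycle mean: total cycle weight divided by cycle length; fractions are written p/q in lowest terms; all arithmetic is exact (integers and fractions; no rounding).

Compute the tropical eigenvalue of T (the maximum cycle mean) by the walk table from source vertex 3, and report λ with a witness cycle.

q=0: [-∞, -∞, 0]
q=1: [6, 6, -∞]
q=2: [-7, 3, 7]
q=3: [13, 13, -6]
Optimal cycle mean attained by: cycle 1->3->1, total 1 + 6, length 2.
Answer: λ = 7/2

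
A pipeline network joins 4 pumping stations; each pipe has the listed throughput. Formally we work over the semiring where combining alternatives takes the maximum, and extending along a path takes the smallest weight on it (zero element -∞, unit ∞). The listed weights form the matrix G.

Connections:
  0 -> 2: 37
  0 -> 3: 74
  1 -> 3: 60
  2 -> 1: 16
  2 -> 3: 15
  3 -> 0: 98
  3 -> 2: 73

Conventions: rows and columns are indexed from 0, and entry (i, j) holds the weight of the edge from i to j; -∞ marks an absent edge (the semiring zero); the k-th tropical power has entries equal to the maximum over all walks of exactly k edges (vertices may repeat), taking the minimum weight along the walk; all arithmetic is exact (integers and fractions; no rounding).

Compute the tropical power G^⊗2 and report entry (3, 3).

G^⊗2:
  [74, 16, 73, 15]
  [60, -∞, 60, -∞]
  [15, -∞, 15, 16]
  [-∞, 16, 37, 74]
Key observation: the optimum is the walk 3->0->3, with weight 98 min 74 = 74.
Optimal value attained by: walk 3->0->3.
Answer: (G^⊗2)[3][3] = 74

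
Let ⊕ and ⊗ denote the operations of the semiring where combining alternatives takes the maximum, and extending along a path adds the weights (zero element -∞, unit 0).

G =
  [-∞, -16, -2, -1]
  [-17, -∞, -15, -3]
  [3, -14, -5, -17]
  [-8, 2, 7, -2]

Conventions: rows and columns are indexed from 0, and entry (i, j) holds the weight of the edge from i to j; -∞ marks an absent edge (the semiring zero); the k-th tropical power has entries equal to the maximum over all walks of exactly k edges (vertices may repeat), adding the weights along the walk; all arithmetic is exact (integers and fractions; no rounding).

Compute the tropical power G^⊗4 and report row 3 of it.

G^⊗2:
  [1, 1, 6, -3]
  [-11, -1, 4, -5]
  [-2, -13, 1, 2]
  [10, 0, 5, -1]
G^⊗3:
  [9, -1, 4, 0]
  [7, -3, 2, -4]
  [4, 4, 9, 0]
  [8, 1, 8, 9]
G^⊗4:
  [7, 2, 7, 8]
  [5, -2, 5, 6]
  [12, 2, 7, 3]
  [11, 11, 16, 7]
Answer: row 3 of G^⊗4 = [11, 11, 16, 7]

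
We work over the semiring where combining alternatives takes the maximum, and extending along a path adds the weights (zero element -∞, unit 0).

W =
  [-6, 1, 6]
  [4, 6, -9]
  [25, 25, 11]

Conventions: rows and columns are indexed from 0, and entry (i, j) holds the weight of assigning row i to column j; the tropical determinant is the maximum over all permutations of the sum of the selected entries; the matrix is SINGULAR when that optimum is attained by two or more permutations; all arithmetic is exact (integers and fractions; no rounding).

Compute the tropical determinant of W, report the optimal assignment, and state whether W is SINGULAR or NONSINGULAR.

σ = (0, 1, 2): (-6) + 6 + 11 = 11
σ = (0, 2, 1): (-6) + (-9) + 25 = 10
σ = (1, 0, 2): 1 + 4 + 11 = 16
σ = (1, 2, 0): 1 + (-9) + 25 = 17
σ = (2, 0, 1): 6 + 4 + 25 = 35
σ = (2, 1, 0): 6 + 6 + 25 = 37
Optimal value attained by: σ = (2, 1, 0).
Answer: det⊕(W) = 37; verdict: NONSINGULAR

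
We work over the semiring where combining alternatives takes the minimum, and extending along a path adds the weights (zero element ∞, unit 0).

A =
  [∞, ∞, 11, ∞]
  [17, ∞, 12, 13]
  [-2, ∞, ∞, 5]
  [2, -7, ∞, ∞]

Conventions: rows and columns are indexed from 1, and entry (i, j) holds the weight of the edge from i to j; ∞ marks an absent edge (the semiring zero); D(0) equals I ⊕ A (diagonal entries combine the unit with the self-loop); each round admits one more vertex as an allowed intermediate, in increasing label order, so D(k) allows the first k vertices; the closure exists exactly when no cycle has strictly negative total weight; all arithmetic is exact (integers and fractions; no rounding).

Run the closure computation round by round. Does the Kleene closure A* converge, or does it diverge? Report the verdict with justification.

D(0):
  [0, ∞, 11, ∞]
  [17, 0, 12, 13]
  [-2, ∞, 0, 5]
  [2, -7, ∞, 0]
D(1):
  [0, ∞, 11, ∞]
  [17, 0, 12, 13]
  [-2, ∞, 0, 5]
  [2, -7, 13, 0]
D(2):
  [0, ∞, 11, ∞]
  [17, 0, 12, 13]
  [-2, ∞, 0, 5]
  [2, -7, 5, 0]
D(3):
  [0, ∞, 11, 16]
  [10, 0, 12, 13]
  [-2, ∞, 0, 5]
  [2, -7, 5, 0]
D(4):
  [0, 9, 11, 16]
  [10, 0, 12, 13]
  [-2, -2, 0, 5]
  [2, -7, 5, 0]
Key observation: every diagonal entry stays at the unit through all rounds, so no improving cycle exists.
Answer: CONVERGES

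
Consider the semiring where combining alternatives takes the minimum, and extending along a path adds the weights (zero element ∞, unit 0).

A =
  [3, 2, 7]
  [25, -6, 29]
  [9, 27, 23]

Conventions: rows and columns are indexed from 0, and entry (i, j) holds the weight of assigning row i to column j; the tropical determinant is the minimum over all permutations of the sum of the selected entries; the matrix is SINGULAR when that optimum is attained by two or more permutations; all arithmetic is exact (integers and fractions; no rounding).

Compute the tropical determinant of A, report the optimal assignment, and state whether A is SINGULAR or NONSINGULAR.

σ = (0, 1, 2): 3 + (-6) + 23 = 20
σ = (0, 2, 1): 3 + 29 + 27 = 59
σ = (1, 0, 2): 2 + 25 + 23 = 50
σ = (1, 2, 0): 2 + 29 + 9 = 40
σ = (2, 0, 1): 7 + 25 + 27 = 59
σ = (2, 1, 0): 7 + (-6) + 9 = 10
Optimal value attained by: σ = (2, 1, 0).
Answer: det⊕(A) = 10; verdict: NONSINGULAR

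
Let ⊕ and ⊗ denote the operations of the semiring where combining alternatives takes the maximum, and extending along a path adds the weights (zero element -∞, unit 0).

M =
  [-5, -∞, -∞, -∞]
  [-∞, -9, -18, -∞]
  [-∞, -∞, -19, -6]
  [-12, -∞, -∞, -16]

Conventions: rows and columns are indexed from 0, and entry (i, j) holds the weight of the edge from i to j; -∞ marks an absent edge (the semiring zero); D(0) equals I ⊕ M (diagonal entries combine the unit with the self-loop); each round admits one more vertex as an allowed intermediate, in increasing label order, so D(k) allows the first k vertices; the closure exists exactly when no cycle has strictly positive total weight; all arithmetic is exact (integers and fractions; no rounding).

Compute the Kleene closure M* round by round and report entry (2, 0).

D(0):
  [0, -∞, -∞, -∞]
  [-∞, 0, -18, -∞]
  [-∞, -∞, 0, -6]
  [-12, -∞, -∞, 0]
D(1):
  [0, -∞, -∞, -∞]
  [-∞, 0, -18, -∞]
  [-∞, -∞, 0, -6]
  [-12, -∞, -∞, 0]
D(2):
  [0, -∞, -∞, -∞]
  [-∞, 0, -18, -∞]
  [-∞, -∞, 0, -6]
  [-12, -∞, -∞, 0]
D(3):
  [0, -∞, -∞, -∞]
  [-∞, 0, -18, -24]
  [-∞, -∞, 0, -6]
  [-12, -∞, -∞, 0]
D(4):
  [0, -∞, -∞, -∞]
  [-36, 0, -18, -24]
  [-18, -∞, 0, -6]
  [-12, -∞, -∞, 0]
Answer: M*[2][0] = -18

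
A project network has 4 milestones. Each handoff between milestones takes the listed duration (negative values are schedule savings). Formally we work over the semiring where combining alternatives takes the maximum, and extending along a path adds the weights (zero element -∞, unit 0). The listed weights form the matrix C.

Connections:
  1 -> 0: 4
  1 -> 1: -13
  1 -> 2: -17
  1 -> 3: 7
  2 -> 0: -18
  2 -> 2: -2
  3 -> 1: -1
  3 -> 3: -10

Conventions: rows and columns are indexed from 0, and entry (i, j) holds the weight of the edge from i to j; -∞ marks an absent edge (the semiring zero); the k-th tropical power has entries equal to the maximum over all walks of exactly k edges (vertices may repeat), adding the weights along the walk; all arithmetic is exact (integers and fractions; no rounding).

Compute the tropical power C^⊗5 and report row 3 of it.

C^⊗2:
  [-∞, -∞, -∞, -∞]
  [-9, 6, -19, -3]
  [-20, -∞, -4, -∞]
  [3, -11, -18, 6]
C^⊗3:
  [-∞, -∞, -∞, -∞]
  [10, -4, -11, 13]
  [-22, -∞, -6, -∞]
  [-7, 5, -20, -4]
C^⊗4:
  [-∞, -∞, -∞, -∞]
  [0, 12, -13, 3]
  [-24, -∞, -8, -∞]
  [9, -5, -12, 12]
C^⊗5:
  [-∞, -∞, -∞, -∞]
  [16, 2, -5, 19]
  [-26, -∞, -10, -∞]
  [-1, 11, -14, 2]
Answer: row 3 of C^⊗5 = [-1, 11, -14, 2]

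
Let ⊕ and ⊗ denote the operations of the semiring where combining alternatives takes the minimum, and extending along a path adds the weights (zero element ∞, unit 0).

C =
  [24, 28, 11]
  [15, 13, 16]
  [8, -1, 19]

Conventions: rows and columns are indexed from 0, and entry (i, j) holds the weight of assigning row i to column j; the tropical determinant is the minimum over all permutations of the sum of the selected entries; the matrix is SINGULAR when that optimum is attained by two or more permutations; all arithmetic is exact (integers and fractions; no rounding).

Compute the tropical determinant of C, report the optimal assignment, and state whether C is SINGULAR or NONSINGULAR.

σ = (0, 1, 2): 24 + 13 + 19 = 56
σ = (0, 2, 1): 24 + 16 + (-1) = 39
σ = (1, 0, 2): 28 + 15 + 19 = 62
σ = (1, 2, 0): 28 + 16 + 8 = 52
σ = (2, 0, 1): 11 + 15 + (-1) = 25
σ = (2, 1, 0): 11 + 13 + 8 = 32
Optimal value attained by: σ = (2, 0, 1).
Answer: det⊕(C) = 25; verdict: NONSINGULAR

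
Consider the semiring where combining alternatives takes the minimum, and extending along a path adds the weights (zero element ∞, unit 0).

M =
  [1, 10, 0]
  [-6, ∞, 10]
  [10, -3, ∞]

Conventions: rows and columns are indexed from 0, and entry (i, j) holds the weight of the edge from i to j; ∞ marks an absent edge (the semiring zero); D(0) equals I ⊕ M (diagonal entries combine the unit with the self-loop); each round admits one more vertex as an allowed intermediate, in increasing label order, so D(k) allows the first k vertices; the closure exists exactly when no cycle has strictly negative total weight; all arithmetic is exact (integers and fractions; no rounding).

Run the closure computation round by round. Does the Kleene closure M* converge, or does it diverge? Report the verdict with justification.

D(0):
  [0, 10, 0]
  [-6, 0, 10]
  [10, -3, 0]
D(1):
  [0, 10, 0]
  [-6, 0, -6]
  [10, -3, 0]
Detection: at round 2, diagonal entry (2, 2) turns strictly negative.
Key observation: the cycle 2->1->0->2 has total weight (-3) + (-6) + 0, which is strictly negative.
Answer: DIVERGES — negative cycle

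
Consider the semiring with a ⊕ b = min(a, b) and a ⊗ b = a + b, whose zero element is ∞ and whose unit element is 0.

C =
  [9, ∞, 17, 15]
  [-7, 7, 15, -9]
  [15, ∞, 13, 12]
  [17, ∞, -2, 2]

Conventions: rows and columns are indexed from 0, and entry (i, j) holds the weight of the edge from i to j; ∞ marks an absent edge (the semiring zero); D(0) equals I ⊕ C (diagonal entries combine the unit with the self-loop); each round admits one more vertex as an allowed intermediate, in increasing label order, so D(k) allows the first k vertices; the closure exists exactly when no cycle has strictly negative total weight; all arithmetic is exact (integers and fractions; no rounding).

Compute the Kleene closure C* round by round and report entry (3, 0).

D(0):
  [0, ∞, 17, 15]
  [-7, 0, 15, -9]
  [15, ∞, 0, 12]
  [17, ∞, -2, 0]
D(1):
  [0, ∞, 17, 15]
  [-7, 0, 10, -9]
  [15, ∞, 0, 12]
  [17, ∞, -2, 0]
D(2):
  [0, ∞, 17, 15]
  [-7, 0, 10, -9]
  [15, ∞, 0, 12]
  [17, ∞, -2, 0]
D(3):
  [0, ∞, 17, 15]
  [-7, 0, 10, -9]
  [15, ∞, 0, 12]
  [13, ∞, -2, 0]
D(4):
  [0, ∞, 13, 15]
  [-7, 0, -11, -9]
  [15, ∞, 0, 12]
  [13, ∞, -2, 0]
Answer: C*[3][0] = 13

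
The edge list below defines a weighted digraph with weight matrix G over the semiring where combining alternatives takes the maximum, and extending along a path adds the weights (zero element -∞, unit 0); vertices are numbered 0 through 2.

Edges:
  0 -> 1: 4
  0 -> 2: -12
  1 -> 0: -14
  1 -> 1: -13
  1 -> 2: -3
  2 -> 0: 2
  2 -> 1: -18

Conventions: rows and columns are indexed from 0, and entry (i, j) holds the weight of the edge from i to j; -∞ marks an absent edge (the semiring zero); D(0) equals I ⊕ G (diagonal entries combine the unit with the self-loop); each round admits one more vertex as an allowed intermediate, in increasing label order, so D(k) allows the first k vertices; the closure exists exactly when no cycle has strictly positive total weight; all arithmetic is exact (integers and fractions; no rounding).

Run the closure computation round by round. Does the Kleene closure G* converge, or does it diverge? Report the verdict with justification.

D(0):
  [0, 4, -12]
  [-14, 0, -3]
  [2, -18, 0]
D(1):
  [0, 4, -12]
  [-14, 0, -3]
  [2, 6, 0]
Detection: at round 2, diagonal entry (2, 2) turns strictly positive.
Key observation: the cycle 2->0->1->2 has total weight 2 + 4 + (-3), which is strictly positive.
Answer: DIVERGES — positive cycle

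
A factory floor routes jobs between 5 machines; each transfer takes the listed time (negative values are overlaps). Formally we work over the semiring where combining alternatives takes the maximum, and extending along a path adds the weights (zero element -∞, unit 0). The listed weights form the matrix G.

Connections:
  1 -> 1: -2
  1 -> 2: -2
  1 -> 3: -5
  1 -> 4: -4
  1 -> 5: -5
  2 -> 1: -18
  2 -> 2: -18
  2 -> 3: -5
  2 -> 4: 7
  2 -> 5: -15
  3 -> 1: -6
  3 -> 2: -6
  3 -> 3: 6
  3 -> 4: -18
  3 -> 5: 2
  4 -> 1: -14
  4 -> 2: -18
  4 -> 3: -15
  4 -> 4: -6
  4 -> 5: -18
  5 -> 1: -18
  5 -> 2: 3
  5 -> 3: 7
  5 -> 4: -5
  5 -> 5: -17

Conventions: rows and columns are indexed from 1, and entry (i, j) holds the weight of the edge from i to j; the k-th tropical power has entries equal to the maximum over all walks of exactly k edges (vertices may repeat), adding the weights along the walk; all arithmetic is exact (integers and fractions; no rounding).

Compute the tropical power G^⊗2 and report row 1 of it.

G^⊗2:
  [-4, -2, 2, 5, -3]
  [-7, -11, 1, 1, -3]
  [0, 5, 12, 1, 8]
  [-16, -15, -9, -11, -13]
  [1, 1, 13, 10, 9]
Answer: row 1 of G^⊗2 = [-4, -2, 2, 5, -3]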